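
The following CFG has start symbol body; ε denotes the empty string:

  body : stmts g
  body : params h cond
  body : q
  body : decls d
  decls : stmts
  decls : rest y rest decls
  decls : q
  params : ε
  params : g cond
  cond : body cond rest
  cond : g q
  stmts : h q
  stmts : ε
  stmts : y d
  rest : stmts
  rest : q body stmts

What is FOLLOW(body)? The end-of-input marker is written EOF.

body is the start symbol, so EOF ∈ FOLLOW(body).
In cond : body cond rest: add FIRST(cond rest) = { d, g, h, q, y }.
In rest : q body stmts: add FIRST(stmts)\{ε} = { h, y }.
  Since stmts is nullable, also add FOLLOW(rest) = { EOF, d, g, h, q, y }.
Union: FOLLOW(body) = { EOF, d, g, h, q, y }.

{ EOF, d, g, h, q, y }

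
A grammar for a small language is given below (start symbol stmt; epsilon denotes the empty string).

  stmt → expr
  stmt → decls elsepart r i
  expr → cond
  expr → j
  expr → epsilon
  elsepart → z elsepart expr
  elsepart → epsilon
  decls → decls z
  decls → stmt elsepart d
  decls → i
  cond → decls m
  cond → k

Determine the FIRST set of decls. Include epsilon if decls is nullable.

From decls → decls z: add FIRST(decls) = { d, i, j, k, z }.
From decls → stmt elsepart d: stmt, elsepart nullable, take FIRST(stmt) ∪ FIRST(elsepart) ∪ {d} = { d, i, j, k, z }.
decls → i contributes {i}.
Union: FIRST(decls) = { d, i, j, k, z }.

{ d, i, j, k, z }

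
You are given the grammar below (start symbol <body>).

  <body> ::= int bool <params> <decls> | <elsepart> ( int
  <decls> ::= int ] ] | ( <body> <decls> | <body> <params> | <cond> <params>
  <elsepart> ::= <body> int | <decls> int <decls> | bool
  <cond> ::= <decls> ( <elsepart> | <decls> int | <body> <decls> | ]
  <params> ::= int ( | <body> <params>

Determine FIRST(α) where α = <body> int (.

Add FIRST(<body>) = { (, ], bool, int }; <body> is not nullable, stop.

{ (, ], bool, int }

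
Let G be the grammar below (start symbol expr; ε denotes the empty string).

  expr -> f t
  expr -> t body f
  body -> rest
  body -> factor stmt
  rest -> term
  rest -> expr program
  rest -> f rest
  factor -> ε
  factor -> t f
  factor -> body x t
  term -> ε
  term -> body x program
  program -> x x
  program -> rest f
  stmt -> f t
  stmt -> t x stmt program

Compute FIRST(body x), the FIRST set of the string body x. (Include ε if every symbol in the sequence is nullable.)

{ f, t, x }

Add FIRST(body)\{ε} = { f, t, x }; body is nullable, continue.
x is a terminal; add {x} and stop.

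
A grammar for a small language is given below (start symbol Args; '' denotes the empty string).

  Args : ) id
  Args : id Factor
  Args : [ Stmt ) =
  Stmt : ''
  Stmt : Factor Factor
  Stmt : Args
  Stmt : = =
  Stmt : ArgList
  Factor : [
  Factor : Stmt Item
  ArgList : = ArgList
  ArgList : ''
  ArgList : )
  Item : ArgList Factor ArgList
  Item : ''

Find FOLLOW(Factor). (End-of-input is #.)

In Args : id Factor: Factor is at the end, add FOLLOW(Args) = { #, ), =, [, id }.
In Stmt : Factor Factor: add FIRST(Factor)\{''} = { ), =, [, id }.
  Since Factor is nullable, also add FOLLOW(Stmt) = { #, ), =, [, id }.
In Stmt : Factor Factor: Factor is at the end, add FOLLOW(Stmt) = { #, ), =, [, id }.
In Item : ArgList Factor ArgList: add FIRST(ArgList)\{''} = { ), = }.
  Since ArgList is nullable, also add FOLLOW(Item) = { #, ), =, [, id }.
Union: FOLLOW(Factor) = { #, ), =, [, id }.

{ #, ), =, [, id }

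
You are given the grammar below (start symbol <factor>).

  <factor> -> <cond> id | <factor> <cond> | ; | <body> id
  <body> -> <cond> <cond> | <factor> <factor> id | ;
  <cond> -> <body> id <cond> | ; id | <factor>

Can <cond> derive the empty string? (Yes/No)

No

No nonterminal in this grammar is nullable.
No production of <cond> has an RHS whose symbols are all nullable, so <cond> is not nullable.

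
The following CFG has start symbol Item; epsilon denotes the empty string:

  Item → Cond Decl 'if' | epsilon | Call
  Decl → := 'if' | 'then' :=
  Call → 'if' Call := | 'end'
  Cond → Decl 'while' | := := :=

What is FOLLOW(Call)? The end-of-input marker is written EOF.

In Item → Call: Call is at the end, add FOLLOW(Item) = { EOF }.
In Call → 'if' Call :=: add FIRST(:=) = { := }.
Union: FOLLOW(Call) = { EOF, := }.

{ EOF, := }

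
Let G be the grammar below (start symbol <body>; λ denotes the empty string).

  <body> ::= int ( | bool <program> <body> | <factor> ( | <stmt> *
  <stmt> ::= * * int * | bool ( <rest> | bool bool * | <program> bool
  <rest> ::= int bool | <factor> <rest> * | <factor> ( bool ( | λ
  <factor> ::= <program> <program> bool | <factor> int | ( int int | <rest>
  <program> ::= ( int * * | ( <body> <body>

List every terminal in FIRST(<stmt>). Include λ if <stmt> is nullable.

<stmt> ::= * * int * contributes {*}.
<stmt> ::= bool ( <rest> contributes {bool}.
<stmt> ::= bool bool * contributes {bool}.
From <stmt> ::= <program> bool: add FIRST(<program>) = { ( }.
Union: FIRST(<stmt>) = { (, *, bool }.

{ (, *, bool }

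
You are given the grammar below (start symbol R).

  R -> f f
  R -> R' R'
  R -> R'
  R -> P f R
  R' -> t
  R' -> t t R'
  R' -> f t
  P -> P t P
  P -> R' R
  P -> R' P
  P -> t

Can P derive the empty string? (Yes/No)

No

No nonterminal in this grammar is nullable.
No production of P has an RHS whose symbols are all nullable, so P is not nullable.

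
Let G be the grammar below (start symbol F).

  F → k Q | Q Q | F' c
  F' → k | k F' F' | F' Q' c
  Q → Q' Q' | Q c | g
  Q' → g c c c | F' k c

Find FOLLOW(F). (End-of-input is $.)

{ $ }

F is the start symbol, so $ ∈ FOLLOW(F).
Union: FOLLOW(F) = { $ }.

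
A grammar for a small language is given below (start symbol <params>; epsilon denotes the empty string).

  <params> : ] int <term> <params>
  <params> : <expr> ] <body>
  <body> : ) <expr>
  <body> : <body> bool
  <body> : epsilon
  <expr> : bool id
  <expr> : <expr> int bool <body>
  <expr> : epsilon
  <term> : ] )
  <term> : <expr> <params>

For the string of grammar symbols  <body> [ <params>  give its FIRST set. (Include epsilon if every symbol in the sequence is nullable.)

Add FIRST(<body>)\{epsilon} = { ), bool }; <body> is nullable, continue.
[ is a terminal; add {[} and stop.

{ ), [, bool }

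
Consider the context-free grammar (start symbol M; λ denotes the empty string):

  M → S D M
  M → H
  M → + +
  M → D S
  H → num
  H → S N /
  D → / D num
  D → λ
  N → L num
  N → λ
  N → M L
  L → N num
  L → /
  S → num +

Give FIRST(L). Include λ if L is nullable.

From L → N num: N nullable, take FIRST(N) ∪ {num} = { +, /, num }.
L → / contributes {/}.
Union: FIRST(L) = { +, /, num }.

{ +, /, num }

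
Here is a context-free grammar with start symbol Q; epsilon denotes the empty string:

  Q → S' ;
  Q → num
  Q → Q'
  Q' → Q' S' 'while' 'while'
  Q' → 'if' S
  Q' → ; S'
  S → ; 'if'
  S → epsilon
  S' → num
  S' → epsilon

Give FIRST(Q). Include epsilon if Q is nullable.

{ 'if', ;, num }

From Q → S' ;: S' nullable, take FIRST(S') ∪ {;} = { ;, num }.
Q → num contributes {num}.
From Q → Q': add FIRST(Q') = { 'if', ; }.
Union: FIRST(Q) = { 'if', ;, num }.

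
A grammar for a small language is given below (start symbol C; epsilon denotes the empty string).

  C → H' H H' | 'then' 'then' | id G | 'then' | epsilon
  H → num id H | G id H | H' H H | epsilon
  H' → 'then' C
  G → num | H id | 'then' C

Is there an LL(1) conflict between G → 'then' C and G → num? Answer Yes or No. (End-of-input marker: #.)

FIRST('then' C) = { 'then' } and FIRST(num) = { num }.
The FIRST sets are disjoint and neither alternative is nullable — no conflict.

No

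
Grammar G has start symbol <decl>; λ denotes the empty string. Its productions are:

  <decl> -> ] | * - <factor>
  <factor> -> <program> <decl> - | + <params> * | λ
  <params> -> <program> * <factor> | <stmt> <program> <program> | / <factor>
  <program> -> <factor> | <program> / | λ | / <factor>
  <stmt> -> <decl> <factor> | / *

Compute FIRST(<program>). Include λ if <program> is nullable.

From <program> -> <factor>: add FIRST(<factor>) = { *, +, /, ], λ } (including λ since <factor> is nullable).
From <program> -> <program> /: <program> nullable, take FIRST(<program>) ∪ {/} = { *, +, /, ] }.
<program> -> λ contributes λ.
<program> -> / <factor> contributes {/}.
Union: FIRST(<program>) = { *, +, /, ], λ }.

{ *, +, /, ], λ }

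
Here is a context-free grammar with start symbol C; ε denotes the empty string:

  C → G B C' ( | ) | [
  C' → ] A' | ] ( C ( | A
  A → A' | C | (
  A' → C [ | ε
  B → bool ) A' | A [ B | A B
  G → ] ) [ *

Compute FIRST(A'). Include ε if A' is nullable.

{ ), [, ], ε }

From A' → C [: add FIRST(C) = { ), [, ] }.
A' → ε contributes ε.
Union: FIRST(A') = { ), [, ], ε }.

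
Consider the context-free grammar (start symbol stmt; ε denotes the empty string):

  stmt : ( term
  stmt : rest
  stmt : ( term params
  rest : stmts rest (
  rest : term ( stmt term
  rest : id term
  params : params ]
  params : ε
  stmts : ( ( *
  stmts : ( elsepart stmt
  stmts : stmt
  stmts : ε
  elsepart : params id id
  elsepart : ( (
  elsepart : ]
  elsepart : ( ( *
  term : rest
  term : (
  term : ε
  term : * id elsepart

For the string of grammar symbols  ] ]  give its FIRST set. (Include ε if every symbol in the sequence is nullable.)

{ ] }

] is a terminal; add {]} and stop.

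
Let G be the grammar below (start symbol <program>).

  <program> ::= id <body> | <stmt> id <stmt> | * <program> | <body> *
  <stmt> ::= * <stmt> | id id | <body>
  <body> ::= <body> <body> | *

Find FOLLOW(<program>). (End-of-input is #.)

<program> is the start symbol, so # ∈ FOLLOW(<program>).
In <program> ::= * <program>: <program> is at the end, add FOLLOW(<program>) = { # }.
Union: FOLLOW(<program>) = { # }.

{ # }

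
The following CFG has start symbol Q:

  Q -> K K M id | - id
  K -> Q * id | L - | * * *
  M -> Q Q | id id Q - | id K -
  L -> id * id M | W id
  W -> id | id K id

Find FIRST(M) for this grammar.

{ *, -, id }

From M -> Q Q: add FIRST(Q) = { *, -, id }.
M -> id id Q - contributes {id}.
M -> id K - contributes {id}.
Union: FIRST(M) = { *, -, id }.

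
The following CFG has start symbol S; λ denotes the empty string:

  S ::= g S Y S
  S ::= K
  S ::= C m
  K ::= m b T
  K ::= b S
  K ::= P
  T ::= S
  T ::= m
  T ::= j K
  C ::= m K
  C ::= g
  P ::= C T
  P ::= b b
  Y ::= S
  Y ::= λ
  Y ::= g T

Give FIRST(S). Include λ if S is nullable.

S ::= g S Y S contributes {g}.
From S ::= K: add FIRST(K) = { b, g, m }.
From S ::= C m: add FIRST(C) = { g, m }.
Union: FIRST(S) = { b, g, m }.

{ b, g, m }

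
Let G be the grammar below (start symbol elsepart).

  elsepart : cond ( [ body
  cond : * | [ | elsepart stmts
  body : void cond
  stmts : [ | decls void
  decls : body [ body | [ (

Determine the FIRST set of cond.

{ *, [ }

cond : * contributes {*}.
cond : [ contributes {[}.
From cond : elsepart stmts: add FIRST(elsepart) = { *, [ }.
Union: FIRST(cond) = { *, [ }.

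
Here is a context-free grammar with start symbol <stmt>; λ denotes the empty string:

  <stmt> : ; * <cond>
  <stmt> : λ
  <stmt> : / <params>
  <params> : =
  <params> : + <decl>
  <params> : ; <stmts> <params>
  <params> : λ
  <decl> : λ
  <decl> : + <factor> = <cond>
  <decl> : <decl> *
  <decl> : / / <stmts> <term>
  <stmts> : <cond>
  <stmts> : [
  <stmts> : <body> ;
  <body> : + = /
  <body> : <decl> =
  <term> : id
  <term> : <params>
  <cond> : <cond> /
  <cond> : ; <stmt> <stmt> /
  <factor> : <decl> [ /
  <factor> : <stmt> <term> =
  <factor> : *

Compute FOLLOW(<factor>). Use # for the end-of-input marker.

{ = }

In <decl> : + <factor> = <cond>: add FIRST(= <cond>) = { = }.
Union: FOLLOW(<factor>) = { = }.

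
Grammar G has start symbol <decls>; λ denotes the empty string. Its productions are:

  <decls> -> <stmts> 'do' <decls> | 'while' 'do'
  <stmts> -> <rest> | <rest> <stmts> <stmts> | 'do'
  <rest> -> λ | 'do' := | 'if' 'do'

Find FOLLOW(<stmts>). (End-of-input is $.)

{ 'do', 'if' }

In <decls> -> <stmts> 'do' <decls>: add FIRST('do' <decls>) = { 'do' }.
In <stmts> -> <rest> <stmts> <stmts>: add FIRST(<stmts>)\{λ} = { 'do', 'if' }.
  Since <stmts> is nullable, also add FOLLOW(<stmts>) = { 'do', 'if' }.
In <stmts> -> <rest> <stmts> <stmts>: <stmts> is at the end, add FOLLOW(<stmts>) = { 'do', 'if' }.
Union: FOLLOW(<stmts>) = { 'do', 'if' }.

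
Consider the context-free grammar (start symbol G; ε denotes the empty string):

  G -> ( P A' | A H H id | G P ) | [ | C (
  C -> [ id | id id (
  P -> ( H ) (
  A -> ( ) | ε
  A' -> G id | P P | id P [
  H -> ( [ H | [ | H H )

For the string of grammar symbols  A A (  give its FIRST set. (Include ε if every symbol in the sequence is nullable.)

{ ( }

Add FIRST(A)\{ε} = { ( }; A is nullable, continue.
Add FIRST(A)\{ε} = { ( }; A is nullable, continue.
( is a terminal; add {(} and stop.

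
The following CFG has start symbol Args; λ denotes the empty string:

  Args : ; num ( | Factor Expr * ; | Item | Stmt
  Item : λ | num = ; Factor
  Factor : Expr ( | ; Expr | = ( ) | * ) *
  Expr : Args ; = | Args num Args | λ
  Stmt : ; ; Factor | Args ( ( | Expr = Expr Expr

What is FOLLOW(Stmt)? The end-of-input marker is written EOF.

In Args : Stmt: Stmt is at the end, add FOLLOW(Args) = { EOF, (, *, ;, =, num }.
Union: FOLLOW(Stmt) = { EOF, (, *, ;, =, num }.

{ EOF, (, *, ;, =, num }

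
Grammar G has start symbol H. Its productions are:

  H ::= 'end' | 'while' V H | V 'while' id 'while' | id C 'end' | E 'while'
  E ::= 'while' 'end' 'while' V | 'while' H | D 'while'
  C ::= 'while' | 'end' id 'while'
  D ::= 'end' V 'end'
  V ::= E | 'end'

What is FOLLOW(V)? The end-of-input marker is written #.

In H ::= 'while' V H: add FIRST(H) = { 'end', 'while', id }.
In H ::= V 'while' id 'while': add FIRST('while' id 'while') = { 'while' }.
In E ::= 'while' 'end' 'while' V: V is at the end, add FOLLOW(E) = { 'end', 'while', id }.
In D ::= 'end' V 'end': add FIRST('end') = { 'end' }.
Union: FOLLOW(V) = { 'end', 'while', id }.

{ 'end', 'while', id }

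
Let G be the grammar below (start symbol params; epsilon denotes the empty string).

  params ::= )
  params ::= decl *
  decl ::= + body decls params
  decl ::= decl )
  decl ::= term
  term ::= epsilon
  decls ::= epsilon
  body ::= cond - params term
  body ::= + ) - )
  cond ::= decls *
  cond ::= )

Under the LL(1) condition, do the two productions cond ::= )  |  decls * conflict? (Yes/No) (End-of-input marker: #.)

No

FIRST()) = { ) } and FIRST(decls *) = { * }.
The FIRST sets are disjoint and neither alternative is nullable — no conflict.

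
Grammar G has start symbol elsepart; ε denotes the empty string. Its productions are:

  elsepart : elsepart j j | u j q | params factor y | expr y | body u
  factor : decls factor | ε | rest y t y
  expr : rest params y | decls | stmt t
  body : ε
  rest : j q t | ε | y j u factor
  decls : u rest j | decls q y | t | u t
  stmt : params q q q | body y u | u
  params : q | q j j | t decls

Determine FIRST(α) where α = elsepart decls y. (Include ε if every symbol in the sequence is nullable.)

Add FIRST(elsepart) = { j, q, t, u, y }; elsepart is not nullable, stop.

{ j, q, t, u, y }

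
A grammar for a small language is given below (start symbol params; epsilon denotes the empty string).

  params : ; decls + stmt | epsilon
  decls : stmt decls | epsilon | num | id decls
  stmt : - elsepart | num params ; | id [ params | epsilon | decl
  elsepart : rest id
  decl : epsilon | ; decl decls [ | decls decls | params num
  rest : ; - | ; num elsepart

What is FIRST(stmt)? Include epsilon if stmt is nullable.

{ -, ;, id, num, epsilon }

stmt : - elsepart contributes {-}.
stmt : num params ; contributes {num}.
stmt : id [ params contributes {id}.
stmt : epsilon contributes epsilon.
From stmt : decl: add FIRST(decl) = { -, ;, id, num, epsilon } (including epsilon since decl is nullable).
Union: FIRST(stmt) = { -, ;, id, num, epsilon }.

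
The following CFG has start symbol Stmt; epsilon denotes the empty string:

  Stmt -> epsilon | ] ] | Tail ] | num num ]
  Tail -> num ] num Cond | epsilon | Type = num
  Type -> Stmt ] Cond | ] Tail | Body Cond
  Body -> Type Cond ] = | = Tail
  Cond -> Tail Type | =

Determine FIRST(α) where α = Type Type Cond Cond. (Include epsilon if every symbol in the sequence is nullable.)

Add FIRST(Type) = { =, ], num }; Type is not nullable, stop.

{ =, ], num }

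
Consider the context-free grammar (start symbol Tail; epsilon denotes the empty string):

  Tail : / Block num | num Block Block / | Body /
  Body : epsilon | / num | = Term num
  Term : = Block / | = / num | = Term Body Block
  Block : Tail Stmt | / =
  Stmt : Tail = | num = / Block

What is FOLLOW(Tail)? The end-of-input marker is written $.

Tail is the start symbol, so $ ∈ FOLLOW(Tail).
In Block : Tail Stmt: add FIRST(Stmt) = { /, =, num }.
In Stmt : Tail =: add FIRST(=) = { = }.
Union: FOLLOW(Tail) = { $, /, =, num }.

{ $, /, =, num }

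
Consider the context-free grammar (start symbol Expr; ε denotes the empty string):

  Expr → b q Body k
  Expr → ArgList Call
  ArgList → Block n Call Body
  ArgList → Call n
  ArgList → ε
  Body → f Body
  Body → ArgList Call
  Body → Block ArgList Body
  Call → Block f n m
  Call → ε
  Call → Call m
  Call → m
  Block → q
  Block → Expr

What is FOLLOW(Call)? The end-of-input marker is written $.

In Expr → ArgList Call: Call is at the end, add FOLLOW(Expr) = { $, b, f, k, m, n, q }.
In ArgList → Block n Call Body: add FIRST(Body)\{ε} = { b, f, m, n, q }.
  Since Body is nullable, also add FOLLOW(ArgList) = { $, b, f, k, m, n, q }.
In ArgList → Call n: add FIRST(n) = { n }.
In Body → ArgList Call: Call is at the end, add FOLLOW(Body) = { $, b, f, k, m, n, q }.
In Call → Call m: add FIRST(m) = { m }.
Union: FOLLOW(Call) = { $, b, f, k, m, n, q }.

{ $, b, f, k, m, n, q }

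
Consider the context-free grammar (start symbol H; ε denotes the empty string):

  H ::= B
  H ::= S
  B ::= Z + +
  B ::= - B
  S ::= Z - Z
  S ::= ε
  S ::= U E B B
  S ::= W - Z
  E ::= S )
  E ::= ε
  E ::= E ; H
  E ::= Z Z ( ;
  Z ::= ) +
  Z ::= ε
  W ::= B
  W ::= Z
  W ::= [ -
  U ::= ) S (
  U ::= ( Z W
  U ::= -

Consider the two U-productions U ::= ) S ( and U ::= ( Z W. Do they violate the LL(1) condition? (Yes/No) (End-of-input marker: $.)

FIRST() S () = { ) } and FIRST(( Z W) = { ( }.
The FIRST sets are disjoint and neither alternative is nullable — no conflict.

No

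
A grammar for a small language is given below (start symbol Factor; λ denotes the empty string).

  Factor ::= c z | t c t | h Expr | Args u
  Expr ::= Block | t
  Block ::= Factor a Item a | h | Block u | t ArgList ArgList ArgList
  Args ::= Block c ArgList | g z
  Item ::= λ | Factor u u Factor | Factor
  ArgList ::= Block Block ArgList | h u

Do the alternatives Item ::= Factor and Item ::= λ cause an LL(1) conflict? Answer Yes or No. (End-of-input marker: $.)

FIRST(Factor) = { c, g, h, t } and FIRST(λ) = { λ }.
The second is nullable but FOLLOW(Item) = { a } is disjoint from FIRST of the first.

No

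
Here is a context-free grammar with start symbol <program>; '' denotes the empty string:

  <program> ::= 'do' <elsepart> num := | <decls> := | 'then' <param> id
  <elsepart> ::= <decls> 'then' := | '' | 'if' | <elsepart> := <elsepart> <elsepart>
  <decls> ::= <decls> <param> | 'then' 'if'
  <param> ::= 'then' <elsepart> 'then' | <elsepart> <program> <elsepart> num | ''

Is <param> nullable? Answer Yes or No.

<param> has an ''-production, so <param> ⇒ ''.

Yes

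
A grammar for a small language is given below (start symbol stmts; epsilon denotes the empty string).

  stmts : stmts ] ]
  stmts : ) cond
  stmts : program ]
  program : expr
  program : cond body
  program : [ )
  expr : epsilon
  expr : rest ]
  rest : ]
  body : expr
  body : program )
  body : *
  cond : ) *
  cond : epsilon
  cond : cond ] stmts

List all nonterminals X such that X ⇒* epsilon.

{ body, cond, expr, program }

Directly nullable (have an epsilon-production): expr, cond.
body : expr with every symbol nullable, so body is nullable.
program : expr with every symbol nullable, so program is nullable.
No other nonterminal has a production whose RHS symbols are all nullable.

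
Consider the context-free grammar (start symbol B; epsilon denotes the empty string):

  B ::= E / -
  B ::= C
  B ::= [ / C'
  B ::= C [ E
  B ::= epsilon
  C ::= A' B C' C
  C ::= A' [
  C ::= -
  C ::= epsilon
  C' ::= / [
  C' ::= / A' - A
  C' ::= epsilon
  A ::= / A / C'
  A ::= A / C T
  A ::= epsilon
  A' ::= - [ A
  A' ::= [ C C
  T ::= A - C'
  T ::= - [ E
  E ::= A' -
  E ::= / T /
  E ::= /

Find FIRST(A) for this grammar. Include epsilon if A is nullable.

A ::= / A / C' contributes {/}.
From A ::= A / C T: A nullable, take FIRST(A) ∪ {/} = { / }.
A ::= epsilon contributes epsilon.
Union: FIRST(A) = { /, epsilon }.

{ /, epsilon }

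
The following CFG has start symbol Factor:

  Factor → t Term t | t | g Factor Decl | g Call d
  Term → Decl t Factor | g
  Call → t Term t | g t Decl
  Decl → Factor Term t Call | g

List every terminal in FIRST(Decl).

From Decl → Factor Term t Call: add FIRST(Factor) = { g, t }.
Decl → g contributes {g}.
Union: FIRST(Decl) = { g, t }.

{ g, t }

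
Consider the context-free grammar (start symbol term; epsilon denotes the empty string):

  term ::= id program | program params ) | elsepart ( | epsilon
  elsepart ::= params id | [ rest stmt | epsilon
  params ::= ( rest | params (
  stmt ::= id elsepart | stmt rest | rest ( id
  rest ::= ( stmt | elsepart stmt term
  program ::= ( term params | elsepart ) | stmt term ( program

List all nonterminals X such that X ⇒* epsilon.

Directly nullable (have an epsilon-production): term, elsepart.
No other nonterminal has a production whose RHS symbols are all nullable.

{ elsepart, term }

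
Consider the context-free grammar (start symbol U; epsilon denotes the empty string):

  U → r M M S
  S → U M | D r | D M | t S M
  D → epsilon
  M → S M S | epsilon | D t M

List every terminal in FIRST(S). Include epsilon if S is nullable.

{ r, t, epsilon }

From S → U M: add FIRST(U) = { r }.
From S → D r: D nullable, take FIRST(D) ∪ {r} = { r }.
From S → D M: D, M nullable, take FIRST(D) ∪ FIRST(M) = { r, t }; also epsilon since the whole RHS is nullable.
S → t S M contributes {t}.
Union: FIRST(S) = { r, t, epsilon }.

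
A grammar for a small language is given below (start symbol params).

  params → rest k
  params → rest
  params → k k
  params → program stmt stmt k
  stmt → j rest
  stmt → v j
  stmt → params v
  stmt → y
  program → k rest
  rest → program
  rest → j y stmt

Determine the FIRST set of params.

From params → rest k: add FIRST(rest) = { j, k }.
From params → rest: add FIRST(rest) = { j, k }.
params → k k contributes {k}.
From params → program stmt stmt k: add FIRST(program) = { k }.
Union: FIRST(params) = { j, k }.

{ j, k }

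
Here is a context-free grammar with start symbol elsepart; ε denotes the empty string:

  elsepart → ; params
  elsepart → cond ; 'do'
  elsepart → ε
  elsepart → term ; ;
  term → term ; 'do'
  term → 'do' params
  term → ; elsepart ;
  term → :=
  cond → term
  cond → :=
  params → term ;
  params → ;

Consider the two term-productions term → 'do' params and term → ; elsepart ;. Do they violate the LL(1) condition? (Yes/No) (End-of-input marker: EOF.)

No

FIRST('do' params) = { 'do' } and FIRST(; elsepart ;) = { ; }.
The FIRST sets are disjoint and neither alternative is nullable — no conflict.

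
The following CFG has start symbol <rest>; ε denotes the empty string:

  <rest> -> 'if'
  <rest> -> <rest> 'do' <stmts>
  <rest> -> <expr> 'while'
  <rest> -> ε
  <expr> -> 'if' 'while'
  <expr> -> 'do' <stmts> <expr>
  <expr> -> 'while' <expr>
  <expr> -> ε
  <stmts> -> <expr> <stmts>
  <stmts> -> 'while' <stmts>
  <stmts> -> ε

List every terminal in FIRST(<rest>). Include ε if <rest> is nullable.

<rest> -> 'if' contributes {'if'}.
From <rest> -> <rest> 'do' <stmts>: <rest> nullable, take FIRST(<rest>) ∪ {'do'} = { 'do', 'if', 'while' }.
From <rest> -> <expr> 'while': <expr> nullable, take FIRST(<expr>) ∪ {'while'} = { 'do', 'if', 'while' }.
<rest> -> ε contributes ε.
Union: FIRST(<rest>) = { 'do', 'if', 'while', ε }.

{ 'do', 'if', 'while', ε }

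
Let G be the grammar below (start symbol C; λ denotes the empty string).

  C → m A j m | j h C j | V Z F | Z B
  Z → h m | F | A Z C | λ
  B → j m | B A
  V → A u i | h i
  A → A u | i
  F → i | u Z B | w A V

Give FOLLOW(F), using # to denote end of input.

In C → V Z F: F is at the end, add FOLLOW(C) = { #, h, i, j, m, u, w }.
In Z → F: F is at the end, add FOLLOW(Z) = { h, i, j, m, u, w }.
Union: FOLLOW(F) = { #, h, i, j, m, u, w }.

{ #, h, i, j, m, u, w }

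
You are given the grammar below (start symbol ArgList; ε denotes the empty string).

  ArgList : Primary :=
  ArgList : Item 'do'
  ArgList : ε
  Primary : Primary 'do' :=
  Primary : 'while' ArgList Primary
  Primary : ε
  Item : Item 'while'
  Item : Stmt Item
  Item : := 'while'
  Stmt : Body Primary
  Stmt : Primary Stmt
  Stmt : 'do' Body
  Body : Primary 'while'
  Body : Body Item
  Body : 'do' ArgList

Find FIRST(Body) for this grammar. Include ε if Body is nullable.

{ 'do', 'while' }

From Body : Primary 'while': Primary nullable, take FIRST(Primary) ∪ {'while'} = { 'do', 'while' }.
From Body : Body Item: add FIRST(Body) = { 'do', 'while' }.
Body : 'do' ArgList contributes {'do'}.
Union: FIRST(Body) = { 'do', 'while' }.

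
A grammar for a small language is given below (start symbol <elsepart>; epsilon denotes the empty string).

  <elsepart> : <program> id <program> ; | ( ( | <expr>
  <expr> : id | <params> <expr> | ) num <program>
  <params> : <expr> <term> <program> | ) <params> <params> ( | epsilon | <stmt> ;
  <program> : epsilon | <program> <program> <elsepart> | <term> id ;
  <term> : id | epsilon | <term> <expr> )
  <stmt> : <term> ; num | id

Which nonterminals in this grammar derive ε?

Directly nullable (have an epsilon-production): <params>, <program>, <term>.
No other nonterminal has a production whose RHS symbols are all nullable.

{ <params>, <program>, <term> }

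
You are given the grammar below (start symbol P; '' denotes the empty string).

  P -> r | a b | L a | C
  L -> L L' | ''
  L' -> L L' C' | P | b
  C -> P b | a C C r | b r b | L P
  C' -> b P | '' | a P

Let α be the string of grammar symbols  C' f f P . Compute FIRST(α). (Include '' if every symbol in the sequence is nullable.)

Add FIRST(C')\{''} = { a, b }; C' is nullable, continue.
f is a terminal; add {f} and stop.

{ a, b, f }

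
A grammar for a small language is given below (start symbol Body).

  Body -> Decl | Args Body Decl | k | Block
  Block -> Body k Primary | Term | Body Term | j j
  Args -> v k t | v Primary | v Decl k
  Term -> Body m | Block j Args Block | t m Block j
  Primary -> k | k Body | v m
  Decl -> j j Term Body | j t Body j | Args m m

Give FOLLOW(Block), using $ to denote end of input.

In Body -> Block: Block is at the end, add FOLLOW(Body) = { $, j, k, m, t, v }.
In Term -> Block j Args Block: add FIRST(j Args Block) = { j }.
In Term -> Block j Args Block: Block is at the end, add FOLLOW(Term) = { $, j, k, m, t, v }.
In Term -> t m Block j: add FIRST(j) = { j }.
Union: FOLLOW(Block) = { $, j, k, m, t, v }.

{ $, j, k, m, t, v }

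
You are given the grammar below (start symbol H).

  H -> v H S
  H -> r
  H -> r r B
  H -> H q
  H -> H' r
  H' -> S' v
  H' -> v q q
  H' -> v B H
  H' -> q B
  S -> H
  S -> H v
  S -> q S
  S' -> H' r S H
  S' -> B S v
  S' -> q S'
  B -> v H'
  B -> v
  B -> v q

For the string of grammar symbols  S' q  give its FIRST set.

{ q, v }

Add FIRST(S') = { q, v }; S' is not nullable, stop.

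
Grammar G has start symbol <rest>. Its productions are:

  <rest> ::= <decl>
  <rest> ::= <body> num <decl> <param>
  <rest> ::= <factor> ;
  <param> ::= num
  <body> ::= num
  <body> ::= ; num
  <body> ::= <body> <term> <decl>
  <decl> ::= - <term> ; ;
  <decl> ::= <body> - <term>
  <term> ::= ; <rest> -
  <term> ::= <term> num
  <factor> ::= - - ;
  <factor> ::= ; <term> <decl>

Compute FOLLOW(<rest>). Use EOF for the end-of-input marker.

<rest> is the start symbol, so EOF ∈ FOLLOW(<rest>).
In <term> ::= ; <rest> -: add FIRST(-) = { - }.
Union: FOLLOW(<rest>) = { EOF, - }.

{ EOF, - }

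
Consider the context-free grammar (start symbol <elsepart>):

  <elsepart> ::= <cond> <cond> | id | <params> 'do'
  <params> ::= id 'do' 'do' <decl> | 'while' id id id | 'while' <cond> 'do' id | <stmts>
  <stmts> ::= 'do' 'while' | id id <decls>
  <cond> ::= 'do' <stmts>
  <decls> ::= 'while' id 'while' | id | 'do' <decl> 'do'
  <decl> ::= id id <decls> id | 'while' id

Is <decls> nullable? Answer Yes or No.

No

No nonterminal in this grammar is nullable.
No production of <decls> has an RHS whose symbols are all nullable, so <decls> is not nullable.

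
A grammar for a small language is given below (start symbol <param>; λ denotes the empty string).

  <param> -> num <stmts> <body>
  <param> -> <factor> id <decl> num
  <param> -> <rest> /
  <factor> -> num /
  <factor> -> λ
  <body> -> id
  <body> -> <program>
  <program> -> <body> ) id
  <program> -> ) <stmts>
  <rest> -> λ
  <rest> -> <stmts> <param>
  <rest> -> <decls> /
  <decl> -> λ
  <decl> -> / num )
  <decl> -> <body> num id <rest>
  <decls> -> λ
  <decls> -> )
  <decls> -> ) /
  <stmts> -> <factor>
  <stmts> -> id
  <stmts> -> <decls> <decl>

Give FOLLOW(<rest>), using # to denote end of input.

{ #, ), /, id, num }

In <param> -> <rest> /: add FIRST(/) = { / }.
In <decl> -> <body> num id <rest>: <rest> is at the end, add FOLLOW(<decl>) = { #, ), /, id, num }.
Union: FOLLOW(<rest>) = { #, ), /, id, num }.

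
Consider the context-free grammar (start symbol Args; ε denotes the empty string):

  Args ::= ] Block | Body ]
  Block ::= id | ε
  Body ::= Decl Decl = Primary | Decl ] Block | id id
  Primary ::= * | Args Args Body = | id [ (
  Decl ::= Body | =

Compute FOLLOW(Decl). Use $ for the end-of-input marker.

In Body ::= Decl Decl = Primary: add FIRST(Decl = Primary) = { =, id }.
In Body ::= Decl Decl = Primary: add FIRST(= Primary) = { = }.
In Body ::= Decl ] Block: add FIRST(] Block) = { ] }.
Union: FOLLOW(Decl) = { =, ], id }.

{ =, ], id }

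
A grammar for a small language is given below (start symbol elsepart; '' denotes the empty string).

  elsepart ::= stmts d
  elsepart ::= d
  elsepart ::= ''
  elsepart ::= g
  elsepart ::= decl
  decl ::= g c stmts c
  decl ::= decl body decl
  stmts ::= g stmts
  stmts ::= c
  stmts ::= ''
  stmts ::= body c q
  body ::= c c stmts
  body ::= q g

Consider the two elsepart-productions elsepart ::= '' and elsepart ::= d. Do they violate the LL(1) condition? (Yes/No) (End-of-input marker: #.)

FIRST('') = { '' } and FIRST(d) = { d }.
The first is nullable but FOLLOW(elsepart) = { # } is disjoint from FIRST of the second.

No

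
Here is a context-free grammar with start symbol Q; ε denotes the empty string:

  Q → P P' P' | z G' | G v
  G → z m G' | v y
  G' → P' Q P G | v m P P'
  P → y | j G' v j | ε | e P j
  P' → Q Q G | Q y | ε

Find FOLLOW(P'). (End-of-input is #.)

In Q → P P' P': add FIRST(P')\{ε} = { e, j, v, y, z }.
  Since P' is nullable, also add FOLLOW(Q) = { #, e, j, v, y, z }.
In Q → P P' P': P' is at the end, add FOLLOW(Q) = { #, e, j, v, y, z }.
In G' → P' Q P G: add FIRST(Q P G) = { e, j, v, y, z }.
In G' → v m P P': P' is at the end, add FOLLOW(G') = { #, e, j, v, y, z }.
Union: FOLLOW(P') = { #, e, j, v, y, z }.

{ #, e, j, v, y, z }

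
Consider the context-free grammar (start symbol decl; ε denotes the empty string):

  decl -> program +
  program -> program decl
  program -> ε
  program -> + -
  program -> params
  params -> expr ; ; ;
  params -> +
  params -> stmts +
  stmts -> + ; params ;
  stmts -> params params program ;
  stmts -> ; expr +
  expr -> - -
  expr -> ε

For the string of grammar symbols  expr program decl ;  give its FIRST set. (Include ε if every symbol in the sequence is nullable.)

Add FIRST(expr)\{ε} = { - }; expr is nullable, continue.
Add FIRST(program)\{ε} = { +, -, ; }; program is nullable, continue.
Add FIRST(decl) = { +, -, ; }; decl is not nullable, stop.

{ +, -, ; }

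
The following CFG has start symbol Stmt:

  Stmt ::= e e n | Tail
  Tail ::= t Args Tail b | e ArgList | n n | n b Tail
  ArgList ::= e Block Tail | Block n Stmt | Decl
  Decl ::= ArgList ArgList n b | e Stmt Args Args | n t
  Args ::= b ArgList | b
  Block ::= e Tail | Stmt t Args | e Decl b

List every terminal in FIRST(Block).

{ e, n, t }

Block ::= e Tail contributes {e}.
From Block ::= Stmt t Args: add FIRST(Stmt) = { e, n, t }.
Block ::= e Decl b contributes {e}.
Union: FIRST(Block) = { e, n, t }.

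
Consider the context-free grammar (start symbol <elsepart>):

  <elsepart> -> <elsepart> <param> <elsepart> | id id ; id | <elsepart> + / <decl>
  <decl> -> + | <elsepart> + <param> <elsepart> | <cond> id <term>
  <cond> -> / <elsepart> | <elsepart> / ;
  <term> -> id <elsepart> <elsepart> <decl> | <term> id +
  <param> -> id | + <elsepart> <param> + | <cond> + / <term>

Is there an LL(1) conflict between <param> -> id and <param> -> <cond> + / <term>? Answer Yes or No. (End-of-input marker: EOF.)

Yes

FIRST(id) = { id } and FIRST(<cond> + / <term>) = { /, id }.
Both contain id, so the two alternatives are not disjoint — LL(1) conflict.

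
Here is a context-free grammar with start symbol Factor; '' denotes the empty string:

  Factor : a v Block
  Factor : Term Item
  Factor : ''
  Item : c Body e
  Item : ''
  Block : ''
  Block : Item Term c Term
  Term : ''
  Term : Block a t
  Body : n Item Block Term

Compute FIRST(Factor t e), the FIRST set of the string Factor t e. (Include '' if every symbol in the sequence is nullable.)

{ a, c, t }

Add FIRST(Factor)\{''} = { a, c }; Factor is nullable, continue.
t is a terminal; add {t} and stop.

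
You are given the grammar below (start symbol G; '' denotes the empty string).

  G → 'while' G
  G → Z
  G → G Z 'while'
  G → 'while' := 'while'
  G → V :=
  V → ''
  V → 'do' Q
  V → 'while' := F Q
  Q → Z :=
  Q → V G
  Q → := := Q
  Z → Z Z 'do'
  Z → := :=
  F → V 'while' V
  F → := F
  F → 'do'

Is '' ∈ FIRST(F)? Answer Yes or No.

Nullable nonterminals: V.
No production of F has an RHS whose symbols are all nullable, so F is not nullable.

No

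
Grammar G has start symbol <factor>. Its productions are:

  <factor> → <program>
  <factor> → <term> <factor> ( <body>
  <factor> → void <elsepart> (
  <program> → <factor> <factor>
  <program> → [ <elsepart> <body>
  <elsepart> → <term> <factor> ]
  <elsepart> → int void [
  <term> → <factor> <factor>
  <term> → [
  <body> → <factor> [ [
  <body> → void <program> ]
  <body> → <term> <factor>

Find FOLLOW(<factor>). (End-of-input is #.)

<factor> is the start symbol, so # ∈ FOLLOW(<factor>).
In <factor> → <term> <factor> ( <body>: add FIRST(( <body>) = { ( }.
In <program> → <factor> <factor>: add FIRST(<factor>) = { [, void }.
In <program> → <factor> <factor>: <factor> is at the end, add FOLLOW(<program>) = { #, (, [, ], void }.
In <elsepart> → <term> <factor> ]: add FIRST(]) = { ] }.
In <term> → <factor> <factor>: add FIRST(<factor>) = { [, void }.
In <term> → <factor> <factor>: <factor> is at the end, add FOLLOW(<term>) = { [, void }.
In <body> → <factor> [ [: add FIRST([ [) = { [ }.
In <body> → <term> <factor>: <factor> is at the end, add FOLLOW(<body>) = { #, (, [, ], void }.
Union: FOLLOW(<factor>) = { #, (, [, ], void }.

{ #, (, [, ], void }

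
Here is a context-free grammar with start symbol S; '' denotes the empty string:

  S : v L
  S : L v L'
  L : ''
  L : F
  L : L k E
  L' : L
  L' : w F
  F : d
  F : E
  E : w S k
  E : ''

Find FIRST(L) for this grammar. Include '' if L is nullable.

L : '' contributes ''.
From L : F: add FIRST(F) = { d, w, '' } (including '' since F is nullable).
From L : L k E: L nullable, take FIRST(L) ∪ {k} = { d, k, w }.
Union: FIRST(L) = { d, k, w, '' }.

{ d, k, w, '' }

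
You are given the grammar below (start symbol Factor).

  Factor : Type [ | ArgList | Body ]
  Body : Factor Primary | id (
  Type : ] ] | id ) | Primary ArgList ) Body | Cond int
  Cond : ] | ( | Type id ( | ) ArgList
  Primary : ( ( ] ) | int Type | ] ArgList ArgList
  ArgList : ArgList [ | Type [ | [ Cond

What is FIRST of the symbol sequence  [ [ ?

[ is a terminal; add {[} and stop.

{ [ }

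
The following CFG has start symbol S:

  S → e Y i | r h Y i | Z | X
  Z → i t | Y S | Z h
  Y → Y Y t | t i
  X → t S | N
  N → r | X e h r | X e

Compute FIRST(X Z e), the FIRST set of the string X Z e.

Add FIRST(X) = { r, t }; X is not nullable, stop.

{ r, t }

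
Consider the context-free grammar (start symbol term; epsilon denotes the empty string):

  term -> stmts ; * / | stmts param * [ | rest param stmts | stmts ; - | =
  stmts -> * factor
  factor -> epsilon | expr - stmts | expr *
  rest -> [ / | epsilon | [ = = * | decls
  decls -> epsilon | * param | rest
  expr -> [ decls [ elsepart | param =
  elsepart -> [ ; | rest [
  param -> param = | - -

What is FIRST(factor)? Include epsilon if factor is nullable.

factor -> epsilon contributes epsilon.
From factor -> expr - stmts: add FIRST(expr) = { -, [ }.
From factor -> expr *: add FIRST(expr) = { -, [ }.
Union: FIRST(factor) = { -, [, epsilon }.

{ -, [, epsilon }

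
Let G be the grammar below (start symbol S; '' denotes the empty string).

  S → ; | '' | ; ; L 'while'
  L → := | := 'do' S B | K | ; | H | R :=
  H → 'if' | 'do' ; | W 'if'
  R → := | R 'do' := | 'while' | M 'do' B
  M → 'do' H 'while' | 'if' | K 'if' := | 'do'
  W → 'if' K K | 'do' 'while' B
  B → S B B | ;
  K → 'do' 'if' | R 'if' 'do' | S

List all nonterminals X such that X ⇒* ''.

{ K, L, S }

Directly nullable (have an ''-production): S.
L → K with every symbol nullable, so L is nullable.
K → S with every symbol nullable, so K is nullable.
No other nonterminal has a production whose RHS symbols are all nullable.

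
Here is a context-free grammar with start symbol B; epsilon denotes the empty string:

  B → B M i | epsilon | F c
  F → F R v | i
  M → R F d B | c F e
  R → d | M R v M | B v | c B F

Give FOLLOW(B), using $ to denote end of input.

B is the start symbol, so $ ∈ FOLLOW(B).
In B → B M i: add FIRST(M i) = { c, d, i, v }.
In M → R F d B: B is at the end, add FOLLOW(M) = { c, d, i, v }.
In R → B v: add FIRST(v) = { v }.
In R → c B F: add FIRST(F) = { i }.
Union: FOLLOW(B) = { $, c, d, i, v }.

{ $, c, d, i, v }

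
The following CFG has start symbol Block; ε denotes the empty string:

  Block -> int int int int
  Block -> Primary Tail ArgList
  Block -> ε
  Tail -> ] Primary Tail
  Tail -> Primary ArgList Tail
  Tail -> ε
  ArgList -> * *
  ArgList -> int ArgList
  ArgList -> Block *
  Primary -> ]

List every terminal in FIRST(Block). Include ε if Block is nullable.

Block -> int int int int contributes {int}.
From Block -> Primary Tail ArgList: add FIRST(Primary) = { ] }.
Block -> ε contributes ε.
Union: FIRST(Block) = { ], int, ε }.

{ ], int, ε }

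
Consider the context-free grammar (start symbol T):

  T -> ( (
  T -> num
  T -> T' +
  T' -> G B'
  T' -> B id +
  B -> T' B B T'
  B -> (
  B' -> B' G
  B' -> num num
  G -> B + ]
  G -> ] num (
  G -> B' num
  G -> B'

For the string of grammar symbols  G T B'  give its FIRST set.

{ (, ], num }

Add FIRST(G) = { (, ], num }; G is not nullable, stop.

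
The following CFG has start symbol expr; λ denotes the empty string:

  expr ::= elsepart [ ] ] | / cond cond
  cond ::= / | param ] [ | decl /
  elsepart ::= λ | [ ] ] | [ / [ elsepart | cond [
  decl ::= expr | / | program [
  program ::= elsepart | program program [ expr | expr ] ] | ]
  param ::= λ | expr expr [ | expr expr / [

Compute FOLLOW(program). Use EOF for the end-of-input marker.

{ /, [, ] }

In decl ::= program [: add FIRST([) = { [ }.
In program ::= program program [ expr: add FIRST(program [ expr) = { /, [, ] }.
In program ::= program program [ expr: add FIRST([ expr) = { [ }.
Union: FOLLOW(program) = { /, [, ] }.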